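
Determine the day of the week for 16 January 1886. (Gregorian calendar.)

Saturday

January 1, 1886 is a Friday.
Jan 1, 1886 → Jan 16, 1886: 15 days.
Total: 15 days.
15 mod 7 = 1, so Friday + 1 = Saturday.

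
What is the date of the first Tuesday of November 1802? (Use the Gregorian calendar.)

November 1, 1802 is a Monday.
The first Tuesday is therefore November 2 (1 days later).

November 2, 1802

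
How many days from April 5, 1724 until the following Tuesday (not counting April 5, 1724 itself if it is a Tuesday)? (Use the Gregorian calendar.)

Apr 5, 1724 is a Wednesday.
From Wednesday to the next Tuesday is 6 days.

6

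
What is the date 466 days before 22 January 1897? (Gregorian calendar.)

−366 (one year; includes Feb 29, 1896) → Jan 22, 1896 (100 left).
−22 → Dec 31, 1895 (end of Dec, 31 days; 78 left).
−31 → Nov 30, 1895 (end of Nov, 30 days; 47 left).
−30 → Oct 31, 1895 (end of Oct, 31 days; 17 left).
−17 → Oct 14, 1895.

October 14, 1895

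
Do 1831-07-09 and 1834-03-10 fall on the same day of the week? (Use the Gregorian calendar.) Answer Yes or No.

From Jul 9, 1831 to Mar 10, 1834 is 975 days.
975 mod 7 = 2, so they are different weekdays.
(Jul 9, 1831 is a Saturday; Mar 10, 1834 is a Monday.)

No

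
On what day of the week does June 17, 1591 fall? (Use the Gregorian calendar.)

Doomsday rule: the anchor day for the 1500s is Wednesday. For year 91: 91÷12 = 7 r 7, and 7÷4 = 1, so 7+7+1 = 15.
Wednesday + 15 ≡ Thursday — that's 1591's doomsday.
In June the doomsday date is Jun 6.
Jun 17 is 11 days after Jun 6; 11 mod 7 = 4, so Thursday + 4 = Monday.

Monday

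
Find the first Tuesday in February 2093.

February 3, 2093

February 1, 2093 is a Sunday.
The first Tuesday is therefore February 3 (2 days later).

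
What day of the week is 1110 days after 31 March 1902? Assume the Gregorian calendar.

First find the weekday of Mar 31, 1902. Doomsday rule: the anchor day for the 1900s is Wednesday. For year 02: 2÷12 = 0 r 2, and 2÷4 = 0, so 0+2+0 = 2.
Wednesday + 2 ≡ Friday — that's 1902's doomsday.
In March the doomsday date is Mar 14.
Mar 31 is 17 days after Mar 14; 17 mod 7 = 3, so Friday + 3 = Monday.
1110 mod 7 = 4, so 1110 days after a Monday is Monday + 4 = Friday.

Friday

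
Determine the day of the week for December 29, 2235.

Doomsday rule: the anchor day for the 2200s is Friday. For year 35: 35÷12 = 2 r 11, and 11÷4 = 2, so 2+11+2 = 15.
Friday + 15 ≡ Saturday — that's 2235's doomsday.
In December the doomsday date is Dec 12.
Dec 29 is 17 days after Dec 12; 17 mod 7 = 3, so Saturday + 3 = Tuesday.

Tuesday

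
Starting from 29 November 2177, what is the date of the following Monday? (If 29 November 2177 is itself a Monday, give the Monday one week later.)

Nov 29, 2177 is a Saturday.
From Saturday to the next Monday is 2 days.
Nov 29, 2177 + 2 = Dec 1, 2177.

December 1, 2177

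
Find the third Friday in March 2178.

March 1, 2178 is a Sunday.
The first Friday is therefore March 6 (5 days later).
The third Friday is 6 + 2×7 = March 20.

March 20, 2178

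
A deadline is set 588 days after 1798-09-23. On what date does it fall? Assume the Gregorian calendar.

+365 (one year) → Sep 23, 1799 (223 left).
Sep has 30 days: +8 → Oct 1, 1799 (215 left).
Oct has 31 days: +31 → Nov 1, 1799 (184 left).
Nov has 30 days: +30 → Dec 1, 1799 (154 left).
Dec has 31 days: +31 → Jan 1, 1800 (123 left).
Jan has 31 days: +31 → Feb 1, 1800 (92 left).
Feb has 28 days: +28 → Mar 1, 1800 (64 left).
Mar has 31 days: +31 → Apr 1, 1800 (33 left).
Apr has 30 days: +30 → May 1, 1800 (3 left).
+3 → May 4, 1800.

May 4, 1800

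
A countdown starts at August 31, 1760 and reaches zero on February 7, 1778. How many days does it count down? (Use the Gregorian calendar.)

6369

Aug 31, 1760 → Aug 31, 1761: 365 days.
Aug 31, 1761 → Aug 31, 1762: 365 days.
Aug 31, 1762 → Aug 31, 1763: 365 days.
Aug 31, 1763 → Aug 31, 1764: 366 days (Feb 29, 1764 is in that span).
Aug 31, 1764 → Aug 31, 1765: 365 days.
Aug 31, 1765 → Aug 31, 1766: 365 days.
Aug 31, 1766 → Aug 31, 1767: 365 days.
Aug 31, 1767 → Aug 31, 1768: 366 days (Feb 29, 1768 is in that span).
Aug 31, 1768 → Aug 31, 1769: 365 days.
Aug 31, 1769 → Aug 31, 1770: 365 days.
Aug 31, 1770 → Aug 31, 1771: 365 days.
Aug 31, 1771 → Aug 31, 1772: 366 days (Feb 29, 1772 is in that span).
Aug 31, 1772 → Aug 31, 1773: 365 days.
Aug 31, 1773 → Aug 31, 1774: 365 days.
Aug 31, 1774 → Aug 31, 1775: 365 days.
Aug 31, 1775 → Aug 31, 1776: 366 days (Feb 29, 1776 is in that span).
Aug 31, 1776 → Aug 31, 1777: 365 days.
Aug 31, 1777 → Sep 30, 1777: 30 days (August has 31).
Sep 30, 1777 → Oct 30, 1777: 30 days (September has 30).
Oct 30, 1777 → Nov 30, 1777: 31 days (October has 31).
Nov 30, 1777 → Dec 30, 1777: 30 days (November has 30).
Dec 30, 1777 → Jan 30, 1778: 31 days (December has 31).
Jan 30, 1778 → Feb 7, 1778: 8 days.
Total: 6369 days.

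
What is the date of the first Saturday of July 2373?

July 7, 2373

July 1, 2373 is a Sunday.
The first Saturday is therefore July 7 (6 days later).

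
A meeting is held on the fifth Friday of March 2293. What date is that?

March 1, 2293 is a Wednesday.
The first Friday is therefore March 3 (2 days later).
The fifth Friday is 3 + 4×7 = March 31.

March 31, 2293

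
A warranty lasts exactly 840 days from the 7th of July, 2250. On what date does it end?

October 24, 2252

+365 (one year) → Jul 7, 2251 (475 left).
+366 (one year; includes Feb 29, 2252) → Jul 7, 2252 (109 left).
Jul has 31 days: +25 → Aug 1, 2252 (84 left).
Aug has 31 days: +31 → Sep 1, 2252 (53 left).
Sep has 30 days: +30 → Oct 1, 2252 (23 left).
+23 → Oct 24, 2252.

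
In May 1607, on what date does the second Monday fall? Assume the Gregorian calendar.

May 14, 1607

May 1, 1607 is a Tuesday.
The first Monday is therefore May 7 (6 days later).
The second Monday is 7 + 1×7 = May 14.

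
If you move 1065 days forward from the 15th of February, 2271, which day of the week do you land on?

Thursday

First find the weekday of Feb 15, 2271. Doomsday rule: the anchor day for the 2200s is Friday. For year 71: 71÷12 = 5 r 11, and 11÷4 = 2, so 5+11+2 = 18.
Friday + 18 ≡ Tuesday — that's 2271's doomsday.
In February the doomsday date is Feb 28 (2271 is not a leap year).
Feb 15 is 13 days before Feb 28; 13 mod 7 = 6, so Tuesday − 6 = Wednesday.
1065 mod 7 = 1, so 1065 days after a Wednesday is Wednesday + 1 = Thursday.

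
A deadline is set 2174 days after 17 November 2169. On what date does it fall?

October 31, 2175

+365 (one year) → Nov 17, 2170 (1809 left).
+365 (one year) → Nov 17, 2171 (1444 left).
+366 (one year; includes Feb 29, 2172) → Nov 17, 2172 (1078 left).
+365 (one year) → Nov 17, 2173 (713 left).
+365 (one year) → Nov 17, 2174 (348 left).
Nov has 30 days: +14 → Dec 1, 2174 (334 left).
Dec has 31 days: +31 → Jan 1, 2175 (303 left).
Jan has 31 days: +31 → Feb 1, 2175 (272 left).
Feb has 28 days: +28 → Mar 1, 2175 (244 left).
Mar has 31 days: +31 → Apr 1, 2175 (213 left).
Apr has 30 days: +30 → May 1, 2175 (183 left).
May has 31 days: +31 → Jun 1, 2175 (152 left).
Jun has 30 days: +30 → Jul 1, 2175 (122 left).
Jul has 31 days: +31 → Aug 1, 2175 (91 left).
Aug has 31 days: +31 → Sep 1, 2175 (60 left).
Sep has 30 days: +30 → Oct 1, 2175 (30 left).
+30 → Oct 31, 2175.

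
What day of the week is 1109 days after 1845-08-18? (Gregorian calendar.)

First find the weekday of Aug 18, 1845. Doomsday rule: the anchor day for the 1800s is Friday. For year 45: 45÷12 = 3 r 9, and 9÷4 = 2, so 3+9+2 = 14.
Friday + 14 ≡ Friday — that's 1845's doomsday.
In August the doomsday date is Aug 8.
Aug 18 is 10 days after Aug 8; 10 mod 7 = 3, so Friday + 3 = Monday.
1109 mod 7 = 3, so 1109 days after a Monday is Monday + 3 = Thursday.

Thursday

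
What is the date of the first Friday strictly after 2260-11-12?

Nov 12, 2260 is a Monday.
From Monday to the next Friday is 4 days.
Nov 12, 2260 + 4 = Nov 16, 2260.

November 16, 2260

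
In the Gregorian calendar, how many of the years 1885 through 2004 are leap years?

Multiples of 4 in [1885,2004]: 30.
Of those, multiples of 100: 2 (not leap unless ÷400).
Multiples of 400: 1.
Leap years = 30 − 2 + 1 = 29.

29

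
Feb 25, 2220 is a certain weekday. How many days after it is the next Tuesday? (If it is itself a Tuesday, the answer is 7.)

Feb 25, 2220 is a Friday.
From Friday to the next Tuesday is 4 days.

4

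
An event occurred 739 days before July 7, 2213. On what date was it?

−365 (one year) → Jul 7, 2212 (374 left).
−7 → Jun 30, 2212 (end of Jun, 30 days; 367 left).
−30 → May 31, 2212 (end of May, 31 days; 337 left).
−31 → Apr 30, 2212 (end of Apr, 30 days; 306 left).
−30 → Mar 31, 2212 (end of Mar, 31 days; 276 left).
−31 → Feb 29, 2212 (end of Feb, 29 days; 245 left).
−29 → Jan 31, 2212 (end of Jan, 31 days; 216 left).
−31 → Dec 31, 2211 (end of Dec, 31 days; 185 left).
−31 → Nov 30, 2211 (end of Nov, 30 days; 154 left).
−30 → Oct 31, 2211 (end of Oct, 31 days; 124 left).
−31 → Sep 30, 2211 (end of Sep, 30 days; 93 left).
−30 → Aug 31, 2211 (end of Aug, 31 days; 63 left).
−31 → Jul 31, 2211 (end of Jul, 31 days; 32 left).
−31 → Jun 30, 2211 (end of Jun, 30 days; 1 left).
−1 → Jun 29, 2211.

June 29, 2211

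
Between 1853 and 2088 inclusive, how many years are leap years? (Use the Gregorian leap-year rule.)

Multiples of 4 in [1853,2088]: 59.
Of those, multiples of 100: 2 (not leap unless ÷400).
Multiples of 400: 1.
Leap years = 59 − 2 + 1 = 58.

58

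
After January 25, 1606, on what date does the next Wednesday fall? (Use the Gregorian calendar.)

February 1, 1606

Jan 25, 1606 is a Wednesday.
From Wednesday to the next Wednesday is 7 days.
Jan 25, 1606 + 7 = Feb 1, 1606.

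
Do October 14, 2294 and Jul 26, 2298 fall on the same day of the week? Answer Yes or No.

From Oct 14, 2294 to Jul 26, 2298 is 1381 days.
1381 mod 7 = 2, so they are different weekdays.
(Oct 14, 2294 is a Sunday; Jul 26, 2298 is a Tuesday.)

No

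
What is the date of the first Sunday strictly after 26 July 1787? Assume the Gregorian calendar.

July 29, 1787

Jul 26, 1787 is a Thursday.
From Thursday to the next Sunday is 3 days.
Jul 26, 1787 + 3 = Jul 29, 1787.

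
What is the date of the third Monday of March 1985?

March 1, 1985 is a Friday.
The first Monday is therefore March 4 (3 days later).
The third Monday is 4 + 2×7 = March 18.

March 18, 1985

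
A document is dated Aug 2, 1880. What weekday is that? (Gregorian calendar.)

Monday

Doomsday rule: the anchor day for the 1800s is Friday. For year 80: 80÷12 = 6 r 8, and 8÷4 = 2, so 6+8+2 = 16.
Friday + 16 ≡ Sunday — that's 1880's doomsday.
In August the doomsday date is Aug 8.
Aug 2 is 6 days before Aug 8; 6 mod 7 = 6, so Sunday − 6 = Monday.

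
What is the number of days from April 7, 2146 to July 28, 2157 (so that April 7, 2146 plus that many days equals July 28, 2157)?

Apr 7, 2146 → Apr 7, 2147: 365 days.
Apr 7, 2147 → Apr 7, 2148: 366 days (Feb 29, 2148 is in that span).
Apr 7, 2148 → Apr 7, 2149: 365 days.
Apr 7, 2149 → Apr 7, 2150: 365 days.
Apr 7, 2150 → Apr 7, 2151: 365 days.
Apr 7, 2151 → Apr 7, 2152: 366 days (Feb 29, 2152 is in that span).
Apr 7, 2152 → Apr 7, 2153: 365 days.
Apr 7, 2153 → Apr 7, 2154: 365 days.
Apr 7, 2154 → Apr 7, 2155: 365 days.
Apr 7, 2155 → Apr 7, 2156: 366 days (Feb 29, 2156 is in that span).
Apr 7, 2156 → Apr 7, 2157: 365 days.
Apr 7, 2157 → May 7, 2157: 30 days (April has 30).
May 7, 2157 → Jun 7, 2157: 31 days (May has 31).
Jun 7, 2157 → Jul 7, 2157: 30 days (June has 30).
Jul 7, 2157 → Jul 28, 2157: 21 days.
Total: 4130 days.

4130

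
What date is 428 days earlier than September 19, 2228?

July 19, 2227

−366 (one year; includes Feb 29, 2228) → Sep 19, 2227 (62 left).
−19 → Aug 31, 2227 (end of Aug, 31 days; 43 left).
−31 → Jul 31, 2227 (end of Jul, 31 days; 12 left).
−12 → Jul 19, 2227.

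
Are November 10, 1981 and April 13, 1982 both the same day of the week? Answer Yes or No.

Yes

From Nov 10, 1981 to Apr 13, 1982 is 154 days.
154 mod 7 = 0, so they are the same weekday.
(Nov 10, 1981 is a Tuesday; Apr 13, 1982 is a Tuesday.)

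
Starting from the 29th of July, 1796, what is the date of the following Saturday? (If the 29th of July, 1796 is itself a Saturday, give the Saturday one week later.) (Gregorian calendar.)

Jul 29, 1796 is a Friday.
From Friday to the next Saturday is 1 day.
Jul 29, 1796 + 1 = Jul 30, 1796.

July 30, 1796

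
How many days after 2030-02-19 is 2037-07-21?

2709

Feb 19, 2030 → Feb 19, 2031: 365 days.
Feb 19, 2031 → Feb 19, 2032: 365 days.
Feb 19, 2032 → Feb 19, 2033: 366 days (Feb 29, 2032 is in that span).
Feb 19, 2033 → Feb 19, 2034: 365 days.
Feb 19, 2034 → Feb 19, 2035: 365 days.
Feb 19, 2035 → Feb 19, 2036: 365 days.
Feb 19, 2036 → Feb 19, 2037: 366 days (Feb 29, 2036 is in that span).
Feb 19, 2037 → Mar 19, 2037: 28 days (February has 28).
Mar 19, 2037 → Apr 19, 2037: 31 days (March has 31).
Apr 19, 2037 → May 19, 2037: 30 days (April has 30).
May 19, 2037 → Jun 19, 2037: 31 days (May has 31).
Jun 19, 2037 → Jul 19, 2037: 30 days (June has 30).
Jul 19, 2037 → Jul 21, 2037: 2 days.
Total: 2709 days.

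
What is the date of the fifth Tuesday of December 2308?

December 29, 2308

December 1, 2308 is a Tuesday.
The first Tuesday is therefore December 1 (same day).
The fifth Tuesday is 1 + 4×7 = December 29.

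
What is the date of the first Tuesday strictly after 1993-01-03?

January 5, 1993

Jan 3, 1993 is a Sunday.
From Sunday to the next Tuesday is 2 days.
Jan 3, 1993 + 2 = Jan 5, 1993.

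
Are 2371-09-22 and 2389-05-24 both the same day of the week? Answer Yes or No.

From Sep 22, 2371 to May 24, 2389 is 6454 days.
6454 mod 7 = 0, so they are the same weekday.
(Sep 22, 2371 is a Wednesday; May 24, 2389 is a Wednesday.)

Yes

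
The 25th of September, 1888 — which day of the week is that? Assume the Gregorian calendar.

Doomsday rule: the anchor day for the 1800s is Friday. For year 88: 88÷12 = 7 r 4, and 4÷4 = 1, so 7+4+1 = 12.
Friday + 12 ≡ Wednesday — that's 1888's doomsday.
In September the doomsday date is Sep 5.
Sep 25 is 20 days after Sep 5; 20 mod 7 = 6, so Wednesday + 6 = Tuesday.

Tuesday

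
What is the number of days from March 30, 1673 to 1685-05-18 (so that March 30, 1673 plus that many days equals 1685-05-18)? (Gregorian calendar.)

4432

Mar 30, 1673 → Mar 30, 1674: 365 days.
Mar 30, 1674 → Mar 30, 1675: 365 days.
Mar 30, 1675 → Mar 30, 1676: 366 days (Feb 29, 1676 is in that span).
Mar 30, 1676 → Mar 30, 1677: 365 days.
Mar 30, 1677 → Mar 30, 1678: 365 days.
Mar 30, 1678 → Mar 30, 1679: 365 days.
Mar 30, 1679 → Mar 30, 1680: 366 days (Feb 29, 1680 is in that span).
Mar 30, 1680 → Mar 30, 1681: 365 days.
Mar 30, 1681 → Mar 30, 1682: 365 days.
Mar 30, 1682 → Mar 30, 1683: 365 days.
Mar 30, 1683 → Mar 30, 1684: 366 days (Feb 29, 1684 is in that span).
Mar 30, 1684 → Mar 30, 1685: 365 days.
Mar 30, 1685 → Apr 30, 1685: 31 days (March has 31).
Apr 30, 1685 → May 18, 1685: 18 days.
Total: 4432 days.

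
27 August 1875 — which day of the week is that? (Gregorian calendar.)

Doomsday rule: the anchor day for the 1800s is Friday. For year 75: 75÷12 = 6 r 3, and 3÷4 = 0, so 6+3+0 = 9.
Friday + 9 ≡ Sunday — that's 1875's doomsday.
In August the doomsday date is Aug 8.
Aug 27 is 19 days after Aug 8; 19 mod 7 = 5, so Sunday + 5 = Friday.

Friday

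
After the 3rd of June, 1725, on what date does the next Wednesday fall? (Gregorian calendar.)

Jun 3, 1725 is a Sunday.
From Sunday to the next Wednesday is 3 days.
Jun 3, 1725 + 3 = Jun 6, 1725.

June 6, 1725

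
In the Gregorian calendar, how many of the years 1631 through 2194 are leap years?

137

Multiples of 4 in [1631,2194]: 141.
Of those, multiples of 100: 5 (not leap unless ÷400).
Multiples of 400: 1.
Leap years = 141 − 5 + 1 = 137.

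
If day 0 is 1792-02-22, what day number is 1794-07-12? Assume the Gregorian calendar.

Feb 22, 1792 → Feb 22, 1793: 366 days (Feb 29, 1792 is in that span).
Feb 22, 1793 → Feb 22, 1794: 365 days.
Feb 22, 1794 → Mar 22, 1794: 28 days (February has 28).
Mar 22, 1794 → Apr 22, 1794: 31 days (March has 31).
Apr 22, 1794 → May 22, 1794: 30 days (April has 30).
May 22, 1794 → Jun 22, 1794: 31 days (May has 31).
Jun 22, 1794 → Jul 12, 1794: 20 days.
Total: 871 days.

871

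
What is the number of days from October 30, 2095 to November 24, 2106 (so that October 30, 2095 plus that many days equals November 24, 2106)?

4042

Oct 30, 2095 → Oct 30, 2096: 366 days (Feb 29, 2096 is in that span).
Oct 30, 2096 → Oct 30, 2097: 365 days.
Oct 30, 2097 → Oct 30, 2098: 365 days.
Oct 30, 2098 → Oct 30, 2099: 365 days.
Oct 30, 2099 → Oct 30, 2100: 365 days.
Oct 30, 2100 → Oct 30, 2101: 365 days.
Oct 30, 2101 → Oct 30, 2102: 365 days.
Oct 30, 2102 → Oct 30, 2103: 365 days.
Oct 30, 2103 → Oct 30, 2104: 366 days (Feb 29, 2104 is in that span).
Oct 30, 2104 → Oct 30, 2105: 365 days.
Oct 30, 2105 → Nov 30, 2105: 31 days (October has 31).
Nov 30, 2105 → Dec 30, 2105: 30 days (November has 30).
Dec 30, 2105 → Jan 30, 2106: 31 days (December has 31).
Jan 30, 2106 → Feb 28, 2106: 29 days (January has 31).
Feb 28, 2106 → Mar 28, 2106: 28 days (February has 28).
Mar 28, 2106 → Apr 28, 2106: 31 days (March has 31).
Apr 28, 2106 → May 28, 2106: 30 days (April has 30).
May 28, 2106 → Jun 28, 2106: 31 days (May has 31).
Jun 28, 2106 → Jul 28, 2106: 30 days (June has 30).
Jul 28, 2106 → Aug 28, 2106: 31 days (July has 31).
Aug 28, 2106 → Sep 28, 2106: 31 days (August has 31).
Sep 28, 2106 → Oct 28, 2106: 30 days (September has 30).
Oct 28, 2106 → Nov 24, 2106: 27 days.
Total: 4042 days.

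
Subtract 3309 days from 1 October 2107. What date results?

−365 (one year) → Oct 1, 2106 (2944 left).
−365 (one year) → Oct 1, 2105 (2579 left).
−365 (one year) → Oct 1, 2104 (2214 left).
−366 (one year; includes Feb 29, 2104) → Oct 1, 2103 (1848 left).
−365 (one year) → Oct 1, 2102 (1483 left).
−365 (one year) → Oct 1, 2101 (1118 left).
−365 (one year) → Oct 1, 2100 (753 left).
−365 (one year) → Oct 1, 2099 (388 left).
−1 → Sep 30, 2099 (end of Sep, 30 days; 387 left).
−30 → Aug 31, 2099 (end of Aug, 31 days; 357 left).
−31 → Jul 31, 2099 (end of Jul, 31 days; 326 left).
−31 → Jun 30, 2099 (end of Jun, 30 days; 295 left).
−30 → May 31, 2099 (end of May, 31 days; 265 left).
−31 → Apr 30, 2099 (end of Apr, 30 days; 234 left).
−30 → Mar 31, 2099 (end of Mar, 31 days; 204 left).
−31 → Feb 28, 2099 (end of Feb, 28 days; 173 left).
−28 → Jan 31, 2099 (end of Jan, 31 days; 145 left).
−31 → Dec 31, 2098 (end of Dec, 31 days; 114 left).
−31 → Nov 30, 2098 (end of Nov, 30 days; 83 left).
−30 → Oct 31, 2098 (end of Oct, 31 days; 53 left).
−31 → Sep 30, 2098 (end of Sep, 30 days; 22 left).
−22 → Sep 8, 2098.

September 8, 2098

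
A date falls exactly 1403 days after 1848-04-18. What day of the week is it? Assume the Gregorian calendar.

First find the weekday of Apr 18, 1848. Doomsday rule: the anchor day for the 1800s is Friday. For year 48: 48÷12 = 4 r 0, and 0÷4 = 0, so 4+0+0 = 4.
Friday + 4 ≡ Tuesday — that's 1848's doomsday.
In April the doomsday date is Apr 4.
Apr 18 is 14 days after Apr 4; 14 mod 7 = 0, so Tuesday + 0 = Tuesday.
1403 mod 7 = 3, so 1403 days after a Tuesday is Tuesday + 3 = Friday.

Friday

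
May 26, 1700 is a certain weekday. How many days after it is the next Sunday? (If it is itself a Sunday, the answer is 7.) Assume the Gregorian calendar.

May 26, 1700 is a Wednesday.
From Wednesday to the next Sunday is 4 days.

4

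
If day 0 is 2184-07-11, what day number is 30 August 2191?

2606

Jul 11, 2184 → Jul 11, 2185: 365 days.
Jul 11, 2185 → Jul 11, 2186: 365 days.
Jul 11, 2186 → Jul 11, 2187: 365 days.
Jul 11, 2187 → Jul 11, 2188: 366 days (Feb 29, 2188 is in that span).
Jul 11, 2188 → Jul 11, 2189: 365 days.
Jul 11, 2189 → Jul 11, 2190: 365 days.
Jul 11, 2190 → Jul 11, 2191: 365 days.
Jul 11, 2191 → Aug 11, 2191: 31 days (July has 31).
Aug 11, 2191 → Aug 30, 2191: 19 days.
Total: 2606 days.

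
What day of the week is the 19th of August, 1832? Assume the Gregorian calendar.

Doomsday rule: the anchor day for the 1800s is Friday. For year 32: 32÷12 = 2 r 8, and 8÷4 = 2, so 2+8+2 = 12.
Friday + 12 ≡ Wednesday — that's 1832's doomsday.
In August the doomsday date is Aug 8.
Aug 19 is 11 days after Aug 8; 11 mod 7 = 4, so Wednesday + 4 = Sunday.

Sunday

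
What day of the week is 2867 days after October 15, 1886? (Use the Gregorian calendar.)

Oct 15, 1886 is a Friday.
2867 mod 7 = 4, so 2867 days after a Friday is Friday + 4 = Tuesday.

Tuesday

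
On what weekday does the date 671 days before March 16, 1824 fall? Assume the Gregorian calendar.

First find the weekday of Mar 16, 1824. Doomsday rule: the anchor day for the 1800s is Friday. For year 24: 24÷12 = 2 r 0, and 0÷4 = 0, so 2+0+0 = 2.
Friday + 2 ≡ Sunday — that's 1824's doomsday.
In March the doomsday date is Mar 14.
Mar 16 is 2 days after Mar 14; 2 mod 7 = 2, so Sunday + 2 = Tuesday.
671 mod 7 = 6, so 671 days before a Tuesday is Tuesday − 6 = Wednesday.

Wednesday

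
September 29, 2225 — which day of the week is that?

Doomsday rule: the anchor day for the 2200s is Friday. For year 25: 25÷12 = 2 r 1, and 1÷4 = 0, so 2+1+0 = 3.
Friday + 3 ≡ Monday — that's 2225's doomsday.
In September the doomsday date is Sep 5.
Sep 29 is 24 days after Sep 5; 24 mod 7 = 3, so Monday + 3 = Thursday.

Thursday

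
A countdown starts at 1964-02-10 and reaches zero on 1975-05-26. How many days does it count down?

Feb 10, 1964 → Feb 10, 1965: 366 days (Feb 29, 1964 is in that span).
Feb 10, 1965 → Feb 10, 1966: 365 days.
Feb 10, 1966 → Feb 10, 1967: 365 days.
Feb 10, 1967 → Feb 10, 1968: 365 days.
Feb 10, 1968 → Feb 10, 1969: 366 days (Feb 29, 1968 is in that span).
Feb 10, 1969 → Feb 10, 1970: 365 days.
Feb 10, 1970 → Feb 10, 1971: 365 days.
Feb 10, 1971 → Feb 10, 1972: 365 days.
Feb 10, 1972 → Feb 10, 1973: 366 days (Feb 29, 1972 is in that span).
Feb 10, 1973 → Feb 10, 1974: 365 days.
Feb 10, 1974 → Feb 10, 1975: 365 days.
Feb 10, 1975 → Mar 10, 1975: 28 days (February has 28).
Mar 10, 1975 → Apr 10, 1975: 31 days (March has 31).
Apr 10, 1975 → May 10, 1975: 30 days (April has 30).
May 10, 1975 → May 26, 1975: 16 days.
Total: 4123 days.

4123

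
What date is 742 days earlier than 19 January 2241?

January 8, 2239

−366 (one year; includes Feb 29, 2240) → Jan 19, 2240 (376 left).
−19 → Dec 31, 2239 (end of Dec, 31 days; 357 left).
−31 → Nov 30, 2239 (end of Nov, 30 days; 326 left).
−30 → Oct 31, 2239 (end of Oct, 31 days; 296 left).
−31 → Sep 30, 2239 (end of Sep, 30 days; 265 left).
−30 → Aug 31, 2239 (end of Aug, 31 days; 235 left).
−31 → Jul 31, 2239 (end of Jul, 31 days; 204 left).
−31 → Jun 30, 2239 (end of Jun, 30 days; 173 left).
−30 → May 31, 2239 (end of May, 31 days; 143 left).
−31 → Apr 30, 2239 (end of Apr, 30 days; 112 left).
−30 → Mar 31, 2239 (end of Mar, 31 days; 82 left).
−31 → Feb 28, 2239 (end of Feb, 28 days; 51 left).
−28 → Jan 31, 2239 (end of Jan, 31 days; 23 left).
−23 → Jan 8, 2239.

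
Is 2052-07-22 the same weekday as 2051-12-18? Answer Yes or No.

From Dec 18, 2051 to Jul 22, 2052 is 217 days.
217 mod 7 = 0, so they are the same weekday.
(Dec 18, 2051 is a Monday; Jul 22, 2052 is a Monday.)

Yes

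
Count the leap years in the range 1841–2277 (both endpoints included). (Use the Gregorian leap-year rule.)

Multiples of 4 in [1841,2277]: 109.
Of those, multiples of 100: 4 (not leap unless ÷400).
Multiples of 400: 1.
Leap years = 109 − 4 + 1 = 106.

106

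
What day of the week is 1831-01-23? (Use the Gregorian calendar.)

Doomsday rule: the anchor day for the 1800s is Friday. For year 31: 31÷12 = 2 r 7, and 7÷4 = 1, so 2+7+1 = 10.
Friday + 10 ≡ Monday — that's 1831's doomsday.
In January the doomsday date is Jan 3 (1831 is not a leap year).
Jan 23 is 20 days after Jan 3; 20 mod 7 = 6, so Monday + 6 = Sunday.

Sunday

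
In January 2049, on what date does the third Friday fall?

January 1, 2049 is a Friday.
The first Friday is therefore January 1 (same day).
The third Friday is 1 + 2×7 = January 15.

January 15, 2049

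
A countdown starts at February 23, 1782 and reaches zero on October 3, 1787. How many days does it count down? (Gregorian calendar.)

2048

Feb 23, 1782 → Feb 23, 1783: 365 days.
Feb 23, 1783 → Feb 23, 1784: 365 days.
Feb 23, 1784 → Feb 23, 1785: 366 days (Feb 29, 1784 is in that span).
Feb 23, 1785 → Feb 23, 1786: 365 days.
Feb 23, 1786 → Feb 23, 1787: 365 days.
Feb 23, 1787 → Mar 23, 1787: 28 days (February has 28).
Mar 23, 1787 → Apr 23, 1787: 31 days (March has 31).
Apr 23, 1787 → May 23, 1787: 30 days (April has 30).
May 23, 1787 → Jun 23, 1787: 31 days (May has 31).
Jun 23, 1787 → Jul 23, 1787: 30 days (June has 30).
Jul 23, 1787 → Aug 23, 1787: 31 days (July has 31).
Aug 23, 1787 → Sep 23, 1787: 31 days (August has 31).
Sep 23, 1787 → Oct 3, 1787: 10 days.
Total: 2048 days.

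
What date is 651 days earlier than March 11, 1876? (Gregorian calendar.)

−366 (one year; includes Feb 29, 1876) → Mar 11, 1875 (285 left).
−11 → Feb 28, 1875 (end of Feb, 28 days; 274 left).
−28 → Jan 31, 1875 (end of Jan, 31 days; 246 left).
−31 → Dec 31, 1874 (end of Dec, 31 days; 215 left).
−31 → Nov 30, 1874 (end of Nov, 30 days; 184 left).
−30 → Oct 31, 1874 (end of Oct, 31 days; 154 left).
−31 → Sep 30, 1874 (end of Sep, 30 days; 123 left).
−30 → Aug 31, 1874 (end of Aug, 31 days; 93 left).
−31 → Jul 31, 1874 (end of Jul, 31 days; 62 left).
−31 → Jun 30, 1874 (end of Jun, 30 days; 31 left).
−30 → May 31, 1874 (end of May, 31 days; 1 left).
−1 → May 30, 1874.

May 30, 1874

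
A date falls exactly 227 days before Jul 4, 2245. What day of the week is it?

First find the weekday of Jul 4, 2245. Doomsday rule: the anchor day for the 2200s is Friday. For year 45: 45÷12 = 3 r 9, and 9÷4 = 2, so 3+9+2 = 14.
Friday + 14 ≡ Friday — that's 2245's doomsday.
In July the doomsday date is Jul 11.
Jul 4 is 7 days before Jul 11; 7 mod 7 = 0, so Friday − 0 = Friday.
227 mod 7 = 3, so 227 days before a Friday is Friday − 3 = Tuesday.

Tuesday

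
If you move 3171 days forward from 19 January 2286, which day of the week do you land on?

First find the weekday of Jan 19, 2286. Doomsday rule: the anchor day for the 2200s is Friday. For year 86: 86÷12 = 7 r 2, and 2÷4 = 0, so 7+2+0 = 9.
Friday + 9 ≡ Sunday — that's 2286's doomsday.
In January the doomsday date is Jan 3 (2286 is not a leap year).
Jan 19 is 16 days after Jan 3; 16 mod 7 = 2, so Sunday + 2 = Tuesday.
3171 mod 7 = 0, so 3171 days after a Tuesday is Tuesday + 0 = Tuesday.

Tuesday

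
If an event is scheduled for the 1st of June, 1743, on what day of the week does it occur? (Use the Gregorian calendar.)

Doomsday rule: the anchor day for the 1700s is Sunday. For year 43: 43÷12 = 3 r 7, and 7÷4 = 1, so 3+7+1 = 11.
Sunday + 11 ≡ Thursday — that's 1743's doomsday.
In June the doomsday date is Jun 6.
Jun 1 is 5 days before Jun 6; 5 mod 7 = 5, so Thursday − 5 = Saturday.

Saturday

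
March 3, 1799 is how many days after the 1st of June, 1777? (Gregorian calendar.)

7945

Jun 1, 1777 → Jun 1, 1778: 365 days.
Jun 1, 1778 → Jun 1, 1779: 365 days.
Jun 1, 1779 → Jun 1, 1780: 366 days (Feb 29, 1780 is in that span).
Jun 1, 1780 → Jun 1, 1781: 365 days.
Jun 1, 1781 → Jun 1, 1782: 365 days.
Jun 1, 1782 → Jun 1, 1783: 365 days.
Jun 1, 1783 → Jun 1, 1784: 366 days (Feb 29, 1784 is in that span).
Jun 1, 1784 → Jun 1, 1785: 365 days.
Jun 1, 1785 → Jun 1, 1786: 365 days.
Jun 1, 1786 → Jun 1, 1787: 365 days.
Jun 1, 1787 → Jun 1, 1788: 366 days (Feb 29, 1788 is in that span).
Jun 1, 1788 → Jun 1, 1789: 365 days.
Jun 1, 1789 → Jun 1, 1790: 365 days.
Jun 1, 1790 → Jun 1, 1791: 365 days.
Jun 1, 1791 → Jun 1, 1792: 366 days (Feb 29, 1792 is in that span).
Jun 1, 1792 → Jun 1, 1793: 365 days.
Jun 1, 1793 → Jun 1, 1794: 365 days.
Jun 1, 1794 → Jun 1, 1795: 365 days.
Jun 1, 1795 → Jun 1, 1796: 366 days (Feb 29, 1796 is in that span).
Jun 1, 1796 → Jun 1, 1797: 365 days.
Jun 1, 1797 → Jun 1, 1798: 365 days.
Jun 1, 1798 → Jul 1, 1798: 30 days (June has 30).
Jul 1, 1798 → Aug 1, 1798: 31 days (July has 31).
Aug 1, 1798 → Sep 1, 1798: 31 days (August has 31).
Sep 1, 1798 → Oct 1, 1798: 30 days (September has 30).
Oct 1, 1798 → Nov 1, 1798: 31 days (October has 31).
Nov 1, 1798 → Dec 1, 1798: 30 days (November has 30).
Dec 1, 1798 → Jan 1, 1799: 31 days (December has 31).
Jan 1, 1799 → Feb 1, 1799: 31 days (January has 31).
Feb 1, 1799 → Mar 1, 1799: 28 days (February has 28).
Mar 1, 1799 → Mar 3, 1799: 2 days.
Total: 7945 days.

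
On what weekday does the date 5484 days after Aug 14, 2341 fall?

Sunday

First find the weekday of Aug 14, 2341. Doomsday rule: the anchor day for the 2300s is Wednesday. For year 41: 41÷12 = 3 r 5, and 5÷4 = 1, so 3+5+1 = 9.
Wednesday + 9 ≡ Friday — that's 2341's doomsday.
In August the doomsday date is Aug 8.
Aug 14 is 6 days after Aug 8; 6 mod 7 = 6, so Friday + 6 = Thursday.
5484 mod 7 = 3, so 5484 days after a Thursday is Thursday + 3 = Sunday.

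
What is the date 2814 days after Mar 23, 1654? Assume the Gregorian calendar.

+365 (one year) → Mar 23, 1655 (2449 left).
+366 (one year; includes Feb 29, 1656) → Mar 23, 1656 (2083 left).
+365 (one year) → Mar 23, 1657 (1718 left).
+365 (one year) → Mar 23, 1658 (1353 left).
+365 (one year) → Mar 23, 1659 (988 left).
+366 (one year; includes Feb 29, 1660) → Mar 23, 1660 (622 left).
+365 (one year) → Mar 23, 1661 (257 left).
Mar has 31 days: +9 → Apr 1, 1661 (248 left).
Apr has 30 days: +30 → May 1, 1661 (218 left).
May has 31 days: +31 → Jun 1, 1661 (187 left).
Jun has 30 days: +30 → Jul 1, 1661 (157 left).
Jul has 31 days: +31 → Aug 1, 1661 (126 left).
Aug has 31 days: +31 → Sep 1, 1661 (95 left).
Sep has 30 days: +30 → Oct 1, 1661 (65 left).
Oct has 31 days: +31 → Nov 1, 1661 (34 left).
Nov has 30 days: +30 → Dec 1, 1661 (4 left).
+4 → Dec 5, 1661.

December 5, 1661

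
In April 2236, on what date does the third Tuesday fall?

April 1, 2236 is a Friday.
The first Tuesday is therefore April 5 (4 days later).
The third Tuesday is 5 + 2×7 = April 19.

April 19, 2236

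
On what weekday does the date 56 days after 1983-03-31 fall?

Thursday

Mar 31, 1983 is a Thursday.
56 mod 7 = 0, so 56 days after a Thursday is Thursday + 0 = Thursday.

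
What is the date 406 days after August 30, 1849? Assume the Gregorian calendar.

+365 (one year) → Aug 30, 1850 (41 left).
Aug has 31 days: +2 → Sep 1, 1850 (39 left).
Sep has 30 days: +30 → Oct 1, 1850 (9 left).
+9 → Oct 10, 1850.

October 10, 1850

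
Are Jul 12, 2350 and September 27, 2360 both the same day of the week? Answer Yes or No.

No

From Jul 12, 2350 to Sep 27, 2360 is 3730 days.
3730 mod 7 = 6, so they are different weekdays.
(Jul 12, 2350 is a Wednesday; Sep 27, 2360 is a Tuesday.)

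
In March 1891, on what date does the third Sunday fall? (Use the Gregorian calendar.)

March 15, 1891

March 1, 1891 is a Sunday.
The first Sunday is therefore March 1 (same day).
The third Sunday is 1 + 2×7 = March 15.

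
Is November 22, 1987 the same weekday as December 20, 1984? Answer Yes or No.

No

From Dec 20, 1984 to Nov 22, 1987 is 1067 days.
1067 mod 7 = 3, so they are different weekdays.
(Dec 20, 1984 is a Thursday; Nov 22, 1987 is a Sunday.)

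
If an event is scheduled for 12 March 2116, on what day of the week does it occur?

January 1, 2116 is a Wednesday.
Jan 1, 2116 → Feb 1, 2116: 31 days (January has 31).
Feb 1, 2116 → Mar 1, 2116: 29 days (February has 29).
Mar 1, 2116 → Mar 12, 2116: 11 days.
Total: 71 days.
71 mod 7 = 1, so Wednesday + 1 = Thursday.

Thursday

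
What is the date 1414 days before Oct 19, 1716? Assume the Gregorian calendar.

−366 (one year; includes Feb 29, 1716) → Oct 19, 1715 (1048 left).
−365 (one year) → Oct 19, 1714 (683 left).
−365 (one year) → Oct 19, 1713 (318 left).
−19 → Sep 30, 1713 (end of Sep, 30 days; 299 left).
−30 → Aug 31, 1713 (end of Aug, 31 days; 269 left).
−31 → Jul 31, 1713 (end of Jul, 31 days; 238 left).
−31 → Jun 30, 1713 (end of Jun, 30 days; 207 left).
−30 → May 31, 1713 (end of May, 31 days; 177 left).
−31 → Apr 30, 1713 (end of Apr, 30 days; 146 left).
−30 → Mar 31, 1713 (end of Mar, 31 days; 116 left).
−31 → Feb 28, 1713 (end of Feb, 28 days; 85 left).
−28 → Jan 31, 1713 (end of Jan, 31 days; 57 left).
−31 → Dec 31, 1712 (end of Dec, 31 days; 26 left).
−26 → Dec 5, 1712.

December 5, 1712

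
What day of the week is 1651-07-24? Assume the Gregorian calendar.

Doomsday rule: the anchor day for the 1600s is Tuesday. For year 51: 51÷12 = 4 r 3, and 3÷4 = 0, so 4+3+0 = 7.
Tuesday + 7 ≡ Tuesday — that's 1651's doomsday.
In July the doomsday date is Jul 11.
Jul 24 is 13 days after Jul 11; 13 mod 7 = 6, so Tuesday + 6 = Monday.

Monday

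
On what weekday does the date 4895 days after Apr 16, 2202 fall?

Sunday

First find the weekday of Apr 16, 2202. Doomsday rule: the anchor day for the 2200s is Friday. For year 02: 2÷12 = 0 r 2, and 2÷4 = 0, so 0+2+0 = 2.
Friday + 2 ≡ Sunday — that's 2202's doomsday.
In April the doomsday date is Apr 4.
Apr 16 is 12 days after Apr 4; 12 mod 7 = 5, so Sunday + 5 = Friday.
4895 mod 7 = 2, so 4895 days after a Friday is Friday + 2 = Sunday.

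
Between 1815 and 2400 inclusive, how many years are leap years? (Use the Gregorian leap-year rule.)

Multiples of 4 in [1815,2400]: 147.
Of those, multiples of 100: 6 (not leap unless ÷400).
Multiples of 400: 2.
Leap years = 147 − 6 + 2 = 143.

143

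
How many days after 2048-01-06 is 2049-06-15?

526

Jan 6, 2048 → Jan 6, 2049: 366 days (Feb 29, 2048 is in that span).
Jan 6, 2049 → Feb 6, 2049: 31 days (January has 31).
Feb 6, 2049 → Mar 6, 2049: 28 days (February has 28).
Mar 6, 2049 → Apr 6, 2049: 31 days (March has 31).
Apr 6, 2049 → May 6, 2049: 30 days (April has 30).
May 6, 2049 → Jun 6, 2049: 31 days (May has 31).
Jun 6, 2049 → Jun 15, 2049: 9 days.
Total: 526 days.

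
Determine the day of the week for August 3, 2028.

January 1, 2028 is a Saturday.
Jan 1, 2028 → Feb 1, 2028: 31 days (January has 31).
Feb 1, 2028 → Mar 1, 2028: 29 days (February has 29).
Mar 1, 2028 → Apr 1, 2028: 31 days (March has 31).
Apr 1, 2028 → May 1, 2028: 30 days (April has 30).
May 1, 2028 → Jun 1, 2028: 31 days (May has 31).
Jun 1, 2028 → Jul 1, 2028: 30 days (June has 30).
Jul 1, 2028 → Aug 1, 2028: 31 days (July has 31).
Aug 1, 2028 → Aug 3, 2028: 2 days.
Total: 215 days.
215 mod 7 = 5, so Saturday + 5 = Thursday.

Thursday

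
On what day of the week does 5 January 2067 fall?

January 1, 2067 is a Saturday.
Jan 1, 2067 → Jan 5, 2067: 4 days.
Total: 4 days.
4 mod 7 = 4, so Saturday + 4 = Wednesday.

Wednesday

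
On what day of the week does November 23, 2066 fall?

Doomsday rule: the anchor day for the 2000s is Tuesday. For year 66: 66÷12 = 5 r 6, and 6÷4 = 1, so 5+6+1 = 12.
Tuesday + 12 ≡ Sunday — that's 2066's doomsday.
In November the doomsday date is Nov 7.
Nov 23 is 16 days after Nov 7; 16 mod 7 = 2, so Sunday + 2 = Tuesday.

Tuesday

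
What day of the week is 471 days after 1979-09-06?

First find the weekday of Sep 6, 1979. Doomsday rule: the anchor day for the 1900s is Wednesday. For year 79: 79÷12 = 6 r 7, and 7÷4 = 1, so 6+7+1 = 14.
Wednesday + 14 ≡ Wednesday — that's 1979's doomsday.
In September the doomsday date is Sep 5.
Sep 6 is 1 day after Sep 5; 1 mod 7 = 1, so Wednesday + 1 = Thursday.
471 mod 7 = 2, so 471 days after a Thursday is Thursday + 2 = Saturday.

Saturday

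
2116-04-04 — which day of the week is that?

January 1, 2116 is a Wednesday.
Jan 1, 2116 → Feb 1, 2116: 31 days (January has 31).
Feb 1, 2116 → Mar 1, 2116: 29 days (February has 29).
Mar 1, 2116 → Apr 1, 2116: 31 days (March has 31).
Apr 1, 2116 → Apr 4, 2116: 3 days.
Total: 94 days.
94 mod 7 = 3, so Wednesday + 3 = Saturday.

Saturday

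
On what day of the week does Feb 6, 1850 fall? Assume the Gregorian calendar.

Doomsday rule: the anchor day for the 1800s is Friday. For year 50: 50÷12 = 4 r 2, and 2÷4 = 0, so 4+2+0 = 6.
Friday + 6 ≡ Thursday — that's 1850's doomsday.
In February the doomsday date is Feb 28 (1850 is not a leap year).
Feb 6 is 22 days before Feb 28; 22 mod 7 = 1, so Thursday − 1 = Wednesday.

Wednesday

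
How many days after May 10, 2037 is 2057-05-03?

7298

May 10, 2037 → May 10, 2038: 365 days.
May 10, 2038 → May 10, 2039: 365 days.
May 10, 2039 → May 10, 2040: 366 days (Feb 29, 2040 is in that span).
May 10, 2040 → May 10, 2041: 365 days.
May 10, 2041 → May 10, 2042: 365 days.
May 10, 2042 → May 10, 2043: 365 days.
May 10, 2043 → May 10, 2044: 366 days (Feb 29, 2044 is in that span).
May 10, 2044 → May 10, 2045: 365 days.
May 10, 2045 → May 10, 2046: 365 days.
May 10, 2046 → May 10, 2047: 365 days.
May 10, 2047 → May 10, 2048: 366 days (Feb 29, 2048 is in that span).
May 10, 2048 → May 10, 2049: 365 days.
May 10, 2049 → May 10, 2050: 365 days.
May 10, 2050 → May 10, 2051: 365 days.
May 10, 2051 → May 10, 2052: 366 days (Feb 29, 2052 is in that span).
May 10, 2052 → May 10, 2053: 365 days.
May 10, 2053 → May 10, 2054: 365 days.
May 10, 2054 → May 10, 2055: 365 days.
May 10, 2055 → May 10, 2056: 366 days (Feb 29, 2056 is in that span).
May 10, 2056 → Jun 10, 2056: 31 days (May has 31).
Jun 10, 2056 → Jul 10, 2056: 30 days (June has 30).
Jul 10, 2056 → Aug 10, 2056: 31 days (July has 31).
Aug 10, 2056 → Sep 10, 2056: 31 days (August has 31).
Sep 10, 2056 → Oct 10, 2056: 30 days (September has 30).
Oct 10, 2056 → Nov 10, 2056: 31 days (October has 31).
Nov 10, 2056 → Dec 10, 2056: 30 days (November has 30).
Dec 10, 2056 → Jan 10, 2057: 31 days (December has 31).
Jan 10, 2057 → Feb 10, 2057: 31 days (January has 31).
Feb 10, 2057 → Mar 10, 2057: 28 days (February has 28).
Mar 10, 2057 → Apr 10, 2057: 31 days (March has 31).
Apr 10, 2057 → May 3, 2057: 23 days.
Total: 7298 days.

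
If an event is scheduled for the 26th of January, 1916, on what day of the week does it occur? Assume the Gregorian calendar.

Doomsday rule: the anchor day for the 1900s is Wednesday. For year 16: 16÷12 = 1 r 4, and 4÷4 = 1, so 1+4+1 = 6.
Wednesday + 6 ≡ Tuesday — that's 1916's doomsday.
In January the doomsday date is Jan 4 (1916 is a leap year (divisible by 4)).
Jan 26 is 22 days after Jan 4; 22 mod 7 = 1, so Tuesday + 1 = Wednesday.

Wednesday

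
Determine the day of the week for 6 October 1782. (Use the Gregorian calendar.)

Doomsday rule: the anchor day for the 1700s is Sunday. For year 82: 82÷12 = 6 r 10, and 10÷4 = 2, so 6+10+2 = 18.
Sunday + 18 ≡ Thursday — that's 1782's doomsday.
In October the doomsday date is Oct 10.
Oct 6 is 4 days before Oct 10; 4 mod 7 = 4, so Thursday − 4 = Sunday.

Sunday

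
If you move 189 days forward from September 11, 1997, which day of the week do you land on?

Thursday

First find the weekday of Sep 11, 1997. Doomsday rule: the anchor day for the 1900s is Wednesday. For year 97: 97÷12 = 8 r 1, and 1÷4 = 0, so 8+1+0 = 9.
Wednesday + 9 ≡ Friday — that's 1997's doomsday.
In September the doomsday date is Sep 5.
Sep 11 is 6 days after Sep 5; 6 mod 7 = 6, so Friday + 6 = Thursday.
189 mod 7 = 0, so 189 days after a Thursday is Thursday + 0 = Thursday.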